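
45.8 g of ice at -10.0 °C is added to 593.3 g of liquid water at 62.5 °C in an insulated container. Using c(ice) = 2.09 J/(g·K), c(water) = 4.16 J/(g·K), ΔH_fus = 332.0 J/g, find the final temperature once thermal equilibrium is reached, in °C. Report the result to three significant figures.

T_f = 51.9 °C

Heat to bring ice to 0 °C and melt it: q₁ = 45.8×2.09×10.0 + 45.8×332.0 = 16163 J
Heat the water can supply cooling to 0 °C: 593.3×4.16×62.5 = 154258 J > q₁, so all ice melts.
Energy balance: 593.3×4.16×(62.5 − T) = 16163 + 45.8×4.16×(T − 0)
2468.128(62.5 − T) = 16163 + 190.528 T
154258 − 16163 = 2658.656 T
T = 138095 / 2658.656 = 51.94 °C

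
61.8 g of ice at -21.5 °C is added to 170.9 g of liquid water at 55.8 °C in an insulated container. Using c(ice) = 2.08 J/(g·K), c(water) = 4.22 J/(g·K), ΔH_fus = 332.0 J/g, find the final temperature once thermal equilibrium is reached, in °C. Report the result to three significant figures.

T_f = 17.3 °C

Heat to bring ice to 0 °C and melt it: q₁ = 61.8×2.08×21.5 + 61.8×332.0 = 23281 J
Heat the water can supply cooling to 0 °C: 170.9×4.22×55.8 = 40242.8 J > q₁, so all ice melts.
Energy balance: 170.9×4.22×(55.8 − T) = 23281 + 61.8×4.22×(T − 0)
721.198(55.8 − T) = 23281 + 260.796 T
40242.8 − 23281 = 981.994 T
T = 16961.8 / 981.994 = 17.27 °C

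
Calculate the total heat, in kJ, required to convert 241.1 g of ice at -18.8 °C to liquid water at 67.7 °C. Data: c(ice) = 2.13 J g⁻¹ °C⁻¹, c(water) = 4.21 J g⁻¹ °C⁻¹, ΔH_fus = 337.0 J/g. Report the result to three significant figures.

q1 (heat ice -18.8→0.0 °C): 241.1 × 2.13 × 18.8 = 9655 J
q2 (melt at 0 °C): 241.1 × 337.0 = 81251 J
q3 (heat water 0.0→67.7 °C): 241.1 × 4.21 × 67.7 = 68718 J
Total: 9655 + 81251 + 68718 = 159624 J = 160 kJ

q = 160 kJ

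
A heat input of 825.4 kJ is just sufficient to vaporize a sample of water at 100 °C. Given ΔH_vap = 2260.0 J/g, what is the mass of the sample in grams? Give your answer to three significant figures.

m = 365 g

m = q / ΔH_vap = 825400 J / 2260.0 J/g = 365 g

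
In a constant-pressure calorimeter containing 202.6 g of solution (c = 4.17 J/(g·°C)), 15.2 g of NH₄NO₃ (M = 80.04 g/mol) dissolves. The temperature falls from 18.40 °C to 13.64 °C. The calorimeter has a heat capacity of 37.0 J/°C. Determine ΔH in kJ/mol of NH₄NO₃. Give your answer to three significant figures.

|ΔT| = |13.64 − 18.40| = 4.76 °C
|q_surr| = (202.6 × 4.17 + 37.0) × 4.76 = 881.842 × 4.76 = 4198 J
n(NH₄NO₃) = 15.2 / 80.04 = 0.1899 mol
Temperature fell, so q_rxn = +|q_surr| = 4.198 kJ
ΔH = q_rxn / n = 22.11 kJ/mol

ΔH = 22.1 kJ/mol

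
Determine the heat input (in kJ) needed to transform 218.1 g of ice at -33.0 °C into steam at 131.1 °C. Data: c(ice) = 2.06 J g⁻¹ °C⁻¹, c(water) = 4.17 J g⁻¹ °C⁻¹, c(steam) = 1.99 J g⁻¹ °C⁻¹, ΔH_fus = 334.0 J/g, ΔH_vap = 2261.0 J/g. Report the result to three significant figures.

q1 (heat ice -33.0→0.0 °C): 218.1 × 2.06 × 33.0 = 14826 J
q2 (melt at 0 °C): 218.1 × 334.0 = 72845 J
q3 (heat water 0.0→100.0 °C): 218.1 × 4.17 × 100.0 = 90948 J
q4 (vaporize at 100 °C): 218.1 × 2261.0 = 493124 J
q5 (heat steam 100.0→131.1 °C): 218.1 × 1.99 × 31.1 = 13498 J
Total: 14826 + 72845 + 90948 + 493124 + 13498 = 685241 J = 685 kJ

q = 685 kJ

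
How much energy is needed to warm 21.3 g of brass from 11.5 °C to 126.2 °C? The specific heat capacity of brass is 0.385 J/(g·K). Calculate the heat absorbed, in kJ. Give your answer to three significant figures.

q = m c ΔT = 21.3 × 0.385 × (126.2 − 11.5)
q = 21.3 × 0.385 × 114.7 = 940.6 J = 0.941 kJ

q = 0.941 kJ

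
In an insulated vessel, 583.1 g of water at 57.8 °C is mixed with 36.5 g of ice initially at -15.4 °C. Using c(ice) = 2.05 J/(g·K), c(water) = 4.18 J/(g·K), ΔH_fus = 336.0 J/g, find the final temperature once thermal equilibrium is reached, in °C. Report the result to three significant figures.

Heat to bring ice to 0 °C and melt it: q₁ = 36.5×2.05×15.4 + 36.5×336.0 = 13416 J
Heat the water can supply cooling to 0 °C: 583.1×4.18×57.8 = 140879 J > q₁, so all ice melts.
Energy balance: 583.1×4.18×(57.8 − T) = 13416 + 36.5×4.18×(T − 0)
2437.358(57.8 − T) = 13416 + 152.57 T
140879 − 13416 = 2589.928 T
T = 127463 / 2589.928 = 49.21 °C

T_f = 49.2 °C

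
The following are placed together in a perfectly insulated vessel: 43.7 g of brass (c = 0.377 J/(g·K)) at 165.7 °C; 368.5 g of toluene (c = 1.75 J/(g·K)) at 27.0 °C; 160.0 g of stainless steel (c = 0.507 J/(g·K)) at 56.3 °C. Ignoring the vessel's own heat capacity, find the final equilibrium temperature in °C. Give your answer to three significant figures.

Σ mᵢcᵢ(T − Tᵢ) = 0  ⇒  T = Σ mᵢcᵢTᵢ / Σ mᵢcᵢ
Σ mᵢcᵢ = 43.7×0.377 + 368.5×1.75 + 160.0×0.507 = 742.4699
Σ mᵢcᵢTᵢ = 16.4749×165.7 + 644.875×27.0 + 81.12×56.3 = 24709
T = 24709 / 742.4699 = 33.28 °C

T_f = 33.3 °C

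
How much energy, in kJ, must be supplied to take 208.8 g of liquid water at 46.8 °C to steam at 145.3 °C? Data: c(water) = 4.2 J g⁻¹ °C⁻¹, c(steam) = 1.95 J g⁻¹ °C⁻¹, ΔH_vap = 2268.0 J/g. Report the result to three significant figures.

q1 (heat water 46.8→100.0 °C): 208.8 × 4.2 × 53.2 = 46654 J
q2 (vaporize at 100 °C): 208.8 × 2268.0 = 473558 J
q3 (heat steam 100.0→145.3 °C): 208.8 × 1.95 × 45.3 = 18444 J
Total: 46654 + 473558 + 18444 = 538656 J = 539 kJ

q = 539 kJ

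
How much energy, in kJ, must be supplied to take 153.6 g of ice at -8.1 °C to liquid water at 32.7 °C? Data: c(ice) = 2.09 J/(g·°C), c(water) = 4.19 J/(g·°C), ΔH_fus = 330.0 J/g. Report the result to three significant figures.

q1 (heat ice -8.1→0.0 °C): 153.6 × 2.09 × 8.1 = 2600 J
q2 (melt at 0 °C): 153.6 × 330.0 = 50688 J
q3 (heat water 0.0→32.7 °C): 153.6 × 4.19 × 32.7 = 21045 J
Total: 2600 + 50688 + 21045 = 74333 J = 74.3 kJ

q = 74.3 kJ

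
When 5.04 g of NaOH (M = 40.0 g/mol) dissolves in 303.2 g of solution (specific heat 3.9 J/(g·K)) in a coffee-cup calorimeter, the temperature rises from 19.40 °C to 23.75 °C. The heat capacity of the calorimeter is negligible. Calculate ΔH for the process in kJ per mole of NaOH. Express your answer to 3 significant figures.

|ΔT| = |23.75 − 19.40| = 4.35 °C
|q_surr| = (303.2 × 3.9) × 4.35 = 1182.48 × 4.35 = 5144 J
n(NaOH) = 5.04 / 40.0 = 0.1260 mol
Temperature rose, so q_rxn = −|q_surr| = -5.144 kJ
ΔH = q_rxn / n = -40.83 kJ/mol

ΔH = -40.8 kJ/mol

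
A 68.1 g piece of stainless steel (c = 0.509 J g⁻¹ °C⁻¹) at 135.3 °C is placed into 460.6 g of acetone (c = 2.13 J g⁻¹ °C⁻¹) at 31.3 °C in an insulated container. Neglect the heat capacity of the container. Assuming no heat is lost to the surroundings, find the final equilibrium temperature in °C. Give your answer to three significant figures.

Heat lost by stainless steel = heat gained by acetone.
(68.1)(0.509)(135.3 − T) = (460.6)(2.13)(T − 31.3)
34.6629 (135.3 − T) = 981.078 (T − 31.3)
4689.9 − 34.6629 T = 981.078 T − 30708
35397.9 = 1015.7409 T
T = 34.849 °C

T_f = 34.8 °C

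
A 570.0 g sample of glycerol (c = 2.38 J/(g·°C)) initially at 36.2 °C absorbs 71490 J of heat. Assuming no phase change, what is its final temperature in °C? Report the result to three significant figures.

ΔT = q / (m c) = 71490 / (570.0 × 2.38) = 52.70 °C
T_f = 36.2 + 52.70 = 88.90 °C

T_f = 88.9 °C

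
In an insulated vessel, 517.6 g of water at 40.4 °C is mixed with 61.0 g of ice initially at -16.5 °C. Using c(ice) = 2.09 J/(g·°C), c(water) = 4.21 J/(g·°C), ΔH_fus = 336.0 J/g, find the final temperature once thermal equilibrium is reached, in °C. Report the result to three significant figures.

Heat to bring ice to 0 °C and melt it: q₁ = 61.0×2.09×16.5 + 61.0×336.0 = 22600 J
Heat the water can supply cooling to 0 °C: 517.6×4.21×40.4 = 88035.5 J > q₁, so all ice melts.
Energy balance: 517.6×4.21×(40.4 − T) = 22600 + 61.0×4.21×(T − 0)
2179.096(40.4 − T) = 22600 + 256.81 T
88035.5 − 22600 = 2435.906 T
T = 65435.5 / 2435.906 = 26.86 °C

T_f = 26.9 °C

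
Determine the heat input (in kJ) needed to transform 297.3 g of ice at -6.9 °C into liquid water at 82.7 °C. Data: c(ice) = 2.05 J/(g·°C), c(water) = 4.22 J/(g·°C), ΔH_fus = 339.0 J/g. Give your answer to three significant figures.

q = 209 kJ

q1 (heat ice -6.9→0.0 °C): 297.3 × 2.05 × 6.9 = 4205 J
q2 (melt at 0 °C): 297.3 × 339.0 = 100785 J
q3 (heat water 0.0→82.7 °C): 297.3 × 4.22 × 82.7 = 103756 J
Total: 4205 + 100785 + 103756 = 208746 J = 209 kJ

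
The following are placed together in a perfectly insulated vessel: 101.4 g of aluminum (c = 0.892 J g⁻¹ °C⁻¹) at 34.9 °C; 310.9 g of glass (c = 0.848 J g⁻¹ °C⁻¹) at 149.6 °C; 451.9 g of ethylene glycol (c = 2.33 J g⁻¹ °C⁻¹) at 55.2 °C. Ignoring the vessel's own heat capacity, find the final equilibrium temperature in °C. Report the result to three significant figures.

Σ mᵢcᵢ(T − Tᵢ) = 0  ⇒  T = Σ mᵢcᵢTᵢ / Σ mᵢcᵢ
Σ mᵢcᵢ = 101.4×0.892 + 310.9×0.848 + 451.9×2.33 = 1407.0190
Σ mᵢcᵢTᵢ = 90.4488×34.9 + 263.6432×149.6 + 1052.927×55.2 = 100720
T = 100720 / 1407.0190 = 71.58 °C

T_f = 71.6 °C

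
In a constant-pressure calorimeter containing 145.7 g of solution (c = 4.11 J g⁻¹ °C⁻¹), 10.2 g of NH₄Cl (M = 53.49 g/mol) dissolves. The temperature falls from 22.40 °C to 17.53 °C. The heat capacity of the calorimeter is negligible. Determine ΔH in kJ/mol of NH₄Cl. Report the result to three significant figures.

|ΔT| = |17.53 − 22.40| = 4.87 °C
|q_surr| = (145.7 × 4.11) × 4.87 = 598.827 × 4.87 = 2916 J
n(NH₄Cl) = 10.2 / 53.49 = 0.1907 mol
Temperature fell, so q_rxn = +|q_surr| = 2.916 kJ
ΔH = q_rxn / n = 15.29 kJ/mol

ΔH = 15.3 kJ/mol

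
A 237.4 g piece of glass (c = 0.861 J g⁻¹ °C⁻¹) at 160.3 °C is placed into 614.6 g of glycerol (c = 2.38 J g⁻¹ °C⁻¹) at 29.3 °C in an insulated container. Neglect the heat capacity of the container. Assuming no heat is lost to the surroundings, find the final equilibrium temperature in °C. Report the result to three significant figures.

T_f = 45.4 °C

Heat lost by glass = heat gained by glycerol.
(237.4)(0.861)(160.3 − T) = (614.6)(2.38)(T − 29.3)
204.4014 (160.3 − T) = 1462.748 (T − 29.3)
32766 − 204.4014 T = 1462.748 T − 42859
75625 = 1667.1494 T
T = 45.36 °C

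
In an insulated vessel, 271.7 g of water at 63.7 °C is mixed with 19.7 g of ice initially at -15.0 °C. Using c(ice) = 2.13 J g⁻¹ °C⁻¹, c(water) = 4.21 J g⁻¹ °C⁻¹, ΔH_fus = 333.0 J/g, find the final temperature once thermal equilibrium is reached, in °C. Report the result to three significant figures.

Heat to bring ice to 0 °C and melt it: q₁ = 19.7×2.13×15.0 + 19.7×333.0 = 7189.5 J
Heat the water can supply cooling to 0 °C: 271.7×4.21×63.7 = 72863.7 J > q₁, so all ice melts.
Energy balance: 271.7×4.21×(63.7 − T) = 7189.5 + 19.7×4.21×(T − 0)
1143.857(63.7 − T) = 7189.5 + 82.937 T
72863.7 − 7189.5 = 1226.794 T
T = 65674.2 / 1226.794 = 53.53 °C

T_f = 53.5 °C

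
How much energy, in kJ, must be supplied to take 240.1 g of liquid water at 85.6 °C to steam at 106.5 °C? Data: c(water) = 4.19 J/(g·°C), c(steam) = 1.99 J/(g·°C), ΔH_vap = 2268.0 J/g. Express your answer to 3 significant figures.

q1 (heat water 85.6→100.0 °C): 240.1 × 4.19 × 14.4 = 14487 J
q2 (vaporize at 100 °C): 240.1 × 2268.0 = 544547 J
q3 (heat steam 100.0→106.5 °C): 240.1 × 1.99 × 6.5 = 3106 J
Total: 14487 + 544547 + 3106 = 562140 J = 562 kJ

q = 562 kJ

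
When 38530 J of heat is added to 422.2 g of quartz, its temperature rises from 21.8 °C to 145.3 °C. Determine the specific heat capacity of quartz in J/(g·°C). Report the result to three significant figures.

c = 0.739 J/(g·°C)

c = q / (m ΔT) = 38530 / (422.2 × 123.5)
c = 38530 / 52141.7 = 0.739 J/(g·°C)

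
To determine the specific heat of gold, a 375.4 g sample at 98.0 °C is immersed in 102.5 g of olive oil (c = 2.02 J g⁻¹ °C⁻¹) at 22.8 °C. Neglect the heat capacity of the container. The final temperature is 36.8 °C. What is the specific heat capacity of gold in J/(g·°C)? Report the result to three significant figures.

c = 0.126 J/(g·°C)

q_gained = (102.5 × 2.02) × (36.8 − 22.8) = 2899 J
q_lost = 375.4 × c × (98.0 − 36.8) = 22974.48 c
Set equal: c = 2899 / 22974.48 = 0.126 J/(g·°C)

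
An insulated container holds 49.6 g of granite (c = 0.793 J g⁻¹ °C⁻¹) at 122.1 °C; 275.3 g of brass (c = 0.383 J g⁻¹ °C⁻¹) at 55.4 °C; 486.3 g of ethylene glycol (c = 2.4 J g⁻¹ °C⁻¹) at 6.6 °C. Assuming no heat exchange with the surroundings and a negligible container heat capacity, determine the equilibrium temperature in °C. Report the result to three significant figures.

T_f = 14.0 °C

Σ mᵢcᵢ(T − Tᵢ) = 0  ⇒  T = Σ mᵢcᵢTᵢ / Σ mᵢcᵢ
Σ mᵢcᵢ = 49.6×0.793 + 275.3×0.383 + 486.3×2.4 = 1311.8927
Σ mᵢcᵢTᵢ = 39.3328×122.1 + 105.4399×55.4 + 1167.12×6.6 = 18347
T = 18347 / 1311.8927 = 13.99 °C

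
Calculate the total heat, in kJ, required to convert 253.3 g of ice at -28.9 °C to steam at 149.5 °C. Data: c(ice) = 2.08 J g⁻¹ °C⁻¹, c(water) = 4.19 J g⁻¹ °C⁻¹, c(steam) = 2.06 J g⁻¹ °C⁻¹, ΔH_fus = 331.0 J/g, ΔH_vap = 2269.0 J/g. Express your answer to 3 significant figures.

q = 806 kJ

q1 (heat ice -28.9→0.0 °C): 253.3 × 2.08 × 28.9 = 15226 J
q2 (melt at 0 °C): 253.3 × 331.0 = 83842 J
q3 (heat water 0.0→100.0 °C): 253.3 × 4.19 × 100.0 = 106133 J
q4 (vaporize at 100 °C): 253.3 × 2269.0 = 574738 J
q5 (heat steam 100.0→149.5 °C): 253.3 × 2.06 × 49.5 = 25829 J
Total: 15226 + 83842 + 106133 + 574738 + 25829 = 805768 J = 806 kJ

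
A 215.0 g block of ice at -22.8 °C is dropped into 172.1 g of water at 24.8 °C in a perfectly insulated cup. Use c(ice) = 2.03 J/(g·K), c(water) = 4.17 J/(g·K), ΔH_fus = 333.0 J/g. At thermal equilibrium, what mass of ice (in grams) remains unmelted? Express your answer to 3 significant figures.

m_ice remaining = 191 g

Heat to warm all ice to 0 °C: 215.0×2.03×22.8 = 9951.1 J
Heat released by water cooling to 0 °C: 172.1×4.17×24.8 = 17798 J
17798 J < 9951.1 + 215.0×333.0 = 81546.1 J, so not all ice melts; final T = 0 °C.
Heat left for melting: 17798 − 9951.1 = 7846.9 J
Mass melted = 7846.9 / 333.0 = 23.56 g
Ice remaining = 215.0 − 23.56 = 191.44 g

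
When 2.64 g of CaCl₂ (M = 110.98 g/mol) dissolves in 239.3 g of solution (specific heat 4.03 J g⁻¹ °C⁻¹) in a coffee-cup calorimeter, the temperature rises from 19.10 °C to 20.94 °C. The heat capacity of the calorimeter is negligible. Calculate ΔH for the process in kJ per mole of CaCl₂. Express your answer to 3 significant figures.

ΔH = -74.6 kJ/mol

|ΔT| = |20.94 − 19.10| = 1.84 °C
|q_surr| = (239.3 × 4.03) × 1.84 = 964.379 × 1.84 = 1774 J
n(CaCl₂) = 2.64 / 110.98 = 0.02379 mol
Temperature rose, so q_rxn = −|q_surr| = -1.774 kJ
ΔH = q_rxn / n = -74.57 kJ/mol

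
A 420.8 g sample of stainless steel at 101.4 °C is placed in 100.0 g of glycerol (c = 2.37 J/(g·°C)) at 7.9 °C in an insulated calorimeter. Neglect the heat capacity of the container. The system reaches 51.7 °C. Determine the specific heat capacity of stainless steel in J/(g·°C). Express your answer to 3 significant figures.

q_gained = (100.0 × 2.37) × (51.7 − 7.9) = 10380 J
q_lost = 420.8 × c × (101.4 − 51.7) = 20913.76 c
Set equal: c = 10380 / 20913.76 = 0.496 J/(g·°C)

c = 0.496 J/(g·°C)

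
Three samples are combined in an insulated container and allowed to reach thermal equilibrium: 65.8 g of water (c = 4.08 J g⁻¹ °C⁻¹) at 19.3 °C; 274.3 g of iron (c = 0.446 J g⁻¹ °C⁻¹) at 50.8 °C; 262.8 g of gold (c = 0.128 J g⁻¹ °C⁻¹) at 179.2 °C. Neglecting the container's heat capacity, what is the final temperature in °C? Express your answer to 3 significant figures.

T_f = 41.1 °C

Σ mᵢcᵢ(T − Tᵢ) = 0  ⇒  T = Σ mᵢcᵢTᵢ / Σ mᵢcᵢ
Σ mᵢcᵢ = 65.8×4.08 + 274.3×0.446 + 262.8×0.128 = 424.4402
Σ mᵢcᵢTᵢ = 268.464×19.3 + 122.3378×50.8 + 33.6384×179.2 = 17424
T = 17424 / 424.4402 = 41.05 °C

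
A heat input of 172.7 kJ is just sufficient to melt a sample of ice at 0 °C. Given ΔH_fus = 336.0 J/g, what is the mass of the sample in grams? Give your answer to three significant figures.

m = q / ΔH_fus = 172700 J / 336.0 J/g = 514 g

m = 514 g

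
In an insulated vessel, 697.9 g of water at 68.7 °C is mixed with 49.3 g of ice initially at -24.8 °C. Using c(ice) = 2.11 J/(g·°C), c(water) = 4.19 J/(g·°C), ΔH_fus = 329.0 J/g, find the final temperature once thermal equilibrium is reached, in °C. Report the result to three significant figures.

Heat to bring ice to 0 °C and melt it: q₁ = 49.3×2.11×24.8 + 49.3×329.0 = 18799 J
Heat the water can supply cooling to 0 °C: 697.9×4.19×68.7 = 200893 J > q₁, so all ice melts.
Energy balance: 697.9×4.19×(68.7 − T) = 18799 + 49.3×4.19×(T − 0)
2924.201(68.7 − T) = 18799 + 206.567 T
200893 − 18799 = 3130.768 T
T = 182094 / 3130.768 = 58.16 °C

T_f = 58.2 °C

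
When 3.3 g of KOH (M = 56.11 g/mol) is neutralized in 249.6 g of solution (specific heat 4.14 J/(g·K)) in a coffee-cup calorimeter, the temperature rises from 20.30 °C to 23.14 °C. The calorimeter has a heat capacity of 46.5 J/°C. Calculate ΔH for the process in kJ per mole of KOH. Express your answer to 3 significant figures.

|ΔT| = |23.14 − 20.30| = 2.84 °C
|q_surr| = (249.6 × 4.14 + 46.5) × 2.84 = 1079.844 × 2.84 = 3066.8 J
n(KOH) = 3.3 / 56.11 = 0.058813 mol
Temperature rose, so q_rxn = −|q_surr| = -3.0668 kJ
ΔH = q_rxn / n = -52.14 kJ/mol

ΔH = -52.1 kJ/mol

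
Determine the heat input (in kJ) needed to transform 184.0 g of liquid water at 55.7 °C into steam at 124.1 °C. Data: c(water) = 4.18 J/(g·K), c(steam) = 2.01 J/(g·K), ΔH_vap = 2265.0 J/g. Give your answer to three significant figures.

q = 460 kJ

q1 (heat water 55.7→100.0 °C): 184.0 × 4.18 × 44.3 = 34072 J
q2 (vaporize at 100 °C): 184.0 × 2265.0 = 416760 J
q3 (heat steam 100.0→124.1 °C): 184.0 × 2.01 × 24.1 = 8913 J
Total: 34072 + 416760 + 8913 = 459745 J = 460 kJ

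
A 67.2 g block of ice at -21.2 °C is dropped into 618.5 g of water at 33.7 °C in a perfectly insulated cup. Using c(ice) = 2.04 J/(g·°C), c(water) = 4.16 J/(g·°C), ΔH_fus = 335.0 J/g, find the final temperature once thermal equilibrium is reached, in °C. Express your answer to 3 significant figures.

Heat to bring ice to 0 °C and melt it: q₁ = 67.2×2.04×21.2 + 67.2×335.0 = 25418 J
Heat the water can supply cooling to 0 °C: 618.5×4.16×33.7 = 86708.8 J > q₁, so all ice melts.
Energy balance: 618.5×4.16×(33.7 − T) = 25418 + 67.2×4.16×(T − 0)
2572.96(33.7 − T) = 25418 + 279.552 T
86708.8 − 25418 = 2852.512 T
T = 61290.8 / 2852.512 = 21.49 °C

T_f = 21.5 °C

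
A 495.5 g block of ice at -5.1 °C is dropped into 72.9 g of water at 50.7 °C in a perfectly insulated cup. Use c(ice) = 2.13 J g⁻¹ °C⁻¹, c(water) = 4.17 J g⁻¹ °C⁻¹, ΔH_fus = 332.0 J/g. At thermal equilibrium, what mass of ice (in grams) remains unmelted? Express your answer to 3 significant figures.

m_ice remaining = 465 g

Heat to warm all ice to 0 °C: 495.5×2.13×5.1 = 5382.6 J
Heat released by water cooling to 0 °C: 72.9×4.17×50.7 = 15412 J
15412 J < 5382.6 + 495.5×332.0 = 169888.6 J, so not all ice melts; final T = 0 °C.
Heat left for melting: 15412 − 5382.6 = 10029.4 J
Mass melted = 10029.4 / 332.0 = 30.21 g
Ice remaining = 495.5 − 30.21 = 465.29 g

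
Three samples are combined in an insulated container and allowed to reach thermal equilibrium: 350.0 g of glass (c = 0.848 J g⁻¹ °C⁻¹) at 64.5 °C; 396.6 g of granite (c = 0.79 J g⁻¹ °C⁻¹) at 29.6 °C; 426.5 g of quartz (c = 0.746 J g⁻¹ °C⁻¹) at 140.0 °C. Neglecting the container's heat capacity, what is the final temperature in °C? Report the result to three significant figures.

T_f = 78.6 °C

Σ mᵢcᵢ(T − Tᵢ) = 0  ⇒  T = Σ mᵢcᵢTᵢ / Σ mᵢcᵢ
Σ mᵢcᵢ = 350.0×0.848 + 396.6×0.79 + 426.5×0.746 = 928.283
Σ mᵢcᵢTᵢ = 296.8×64.5 + 313.314×29.6 + 318.169×140.0 = 72961
T = 72961 / 928.283 = 78.60 °C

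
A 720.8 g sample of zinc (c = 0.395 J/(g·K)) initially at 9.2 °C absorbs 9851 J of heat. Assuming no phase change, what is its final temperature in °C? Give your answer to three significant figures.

T_f = 43.8 °C

ΔT = q / (m c) = 9851 / (720.8 × 0.395) = 34.60 °C
T_f = 9.2 + 34.60 = 43.80 °C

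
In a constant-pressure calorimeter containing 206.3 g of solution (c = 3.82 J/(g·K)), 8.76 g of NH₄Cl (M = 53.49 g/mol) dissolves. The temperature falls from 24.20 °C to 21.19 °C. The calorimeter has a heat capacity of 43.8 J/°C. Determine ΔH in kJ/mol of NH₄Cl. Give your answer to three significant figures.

ΔH = 15.3 kJ/mol

|ΔT| = |21.19 − 24.20| = 3.01 °C
|q_surr| = (206.3 × 3.82 + 43.8) × 3.01 = 831.866 × 3.01 = 2504 J
n(NH₄Cl) = 8.76 / 53.49 = 0.1638 mol
Temperature fell, so q_rxn = +|q_surr| = 2.504 kJ
ΔH = q_rxn / n = 15.29 kJ/mol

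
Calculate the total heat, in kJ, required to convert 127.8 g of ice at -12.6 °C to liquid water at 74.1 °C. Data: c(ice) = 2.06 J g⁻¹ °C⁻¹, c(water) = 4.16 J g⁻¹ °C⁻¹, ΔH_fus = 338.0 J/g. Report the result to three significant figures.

q = 85.9 kJ

q1 (heat ice -12.6→0.0 °C): 127.8 × 2.06 × 12.6 = 3317 J
q2 (melt at 0 °C): 127.8 × 338.0 = 43196 J
q3 (heat water 0.0→74.1 °C): 127.8 × 4.16 × 74.1 = 39395 J
Total: 3317 + 43196 + 39395 = 85908 J = 85.9 kJ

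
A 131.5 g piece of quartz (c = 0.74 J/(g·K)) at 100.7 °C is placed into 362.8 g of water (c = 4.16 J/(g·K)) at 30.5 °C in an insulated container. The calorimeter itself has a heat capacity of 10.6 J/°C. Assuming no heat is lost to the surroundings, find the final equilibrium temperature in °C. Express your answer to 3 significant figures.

T_f = 34.7 °C

Heat lost by quartz = heat gained by water + calorimeter.
(131.5)(0.74)(100.7 − T) = [(362.8)(4.16) + 10.6](T − 30.5)
97.31 (100.7 − T) = 1519.848 (T − 30.5)
9799.1 − 97.31 T = 1519.848 T − 46355
56154.1 = 1617.158 T
T = 34.72 °C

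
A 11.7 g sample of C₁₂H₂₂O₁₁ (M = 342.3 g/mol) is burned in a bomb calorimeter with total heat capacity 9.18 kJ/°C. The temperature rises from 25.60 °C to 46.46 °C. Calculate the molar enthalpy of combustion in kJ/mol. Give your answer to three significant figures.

ΔH = -5600 kJ/mol

ΔT = 46.46 − 25.60 = 20.86 °C
q_cal = C_cal × ΔT = 9.18 × 20.86 = 191.4948 kJ
n = 11.7 / 342.3 = 0.03418 mol
q_rxn = −q_cal = -191.4948 kJ
ΔH = -191.4948 / 0.03418 = -5603 kJ/mol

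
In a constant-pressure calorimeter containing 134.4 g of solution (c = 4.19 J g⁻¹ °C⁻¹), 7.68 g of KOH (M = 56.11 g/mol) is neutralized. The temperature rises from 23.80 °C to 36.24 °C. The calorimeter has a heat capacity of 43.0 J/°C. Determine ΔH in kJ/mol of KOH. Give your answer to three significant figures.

|ΔT| = |36.24 − 23.80| = 12.44 °C
|q_surr| = (134.4 × 4.19 + 43.0) × 12.44 = 606.136 × 12.44 = 7540 J
n(KOH) = 7.68 / 56.11 = 0.1369 mol
Temperature rose, so q_rxn = −|q_surr| = -7.540 kJ
ΔH = q_rxn / n = -55.08 kJ/mol

ΔH = -55.1 kJ/mol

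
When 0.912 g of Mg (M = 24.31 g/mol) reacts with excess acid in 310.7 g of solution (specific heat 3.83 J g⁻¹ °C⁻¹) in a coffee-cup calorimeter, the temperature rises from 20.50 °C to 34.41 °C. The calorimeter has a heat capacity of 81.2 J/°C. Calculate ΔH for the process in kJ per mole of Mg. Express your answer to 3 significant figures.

|ΔT| = |34.41 − 20.50| = 13.91 °C
|q_surr| = (310.7 × 3.83 + 81.2) × 13.91 = 1271.181 × 13.91 = 17680 J
n(Mg) = 0.912 / 24.31 = 0.03752 mol
Temperature rose, so q_rxn = −|q_surr| = -17.68 kJ
ΔH = q_rxn / n = -471.2 kJ/mol

ΔH = -471 kJ/mol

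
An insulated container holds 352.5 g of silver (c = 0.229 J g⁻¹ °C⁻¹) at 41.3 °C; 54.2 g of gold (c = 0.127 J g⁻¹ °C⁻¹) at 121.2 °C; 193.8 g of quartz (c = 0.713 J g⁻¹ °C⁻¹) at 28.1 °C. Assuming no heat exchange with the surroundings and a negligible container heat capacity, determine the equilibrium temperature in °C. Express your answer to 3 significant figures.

Σ mᵢcᵢ(T − Tᵢ) = 0  ⇒  T = Σ mᵢcᵢTᵢ / Σ mᵢcᵢ
Σ mᵢcᵢ = 352.5×0.229 + 54.2×0.127 + 193.8×0.713 = 225.7853
Σ mᵢcᵢTᵢ = 80.7225×41.3 + 6.8834×121.2 + 138.1794×28.1 = 8050.9
T = 8050.9 / 225.7853 = 35.66 °C

T_f = 35.7 °C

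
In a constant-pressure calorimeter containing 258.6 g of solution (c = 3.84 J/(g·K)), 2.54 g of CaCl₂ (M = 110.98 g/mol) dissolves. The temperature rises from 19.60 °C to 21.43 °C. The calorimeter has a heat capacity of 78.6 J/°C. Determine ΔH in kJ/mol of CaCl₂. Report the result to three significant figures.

|ΔT| = |21.43 − 19.60| = 1.83 °C
|q_surr| = (258.6 × 3.84 + 78.6) × 1.83 = 1071.624 × 1.83 = 1961 J
n(CaCl₂) = 2.54 / 110.98 = 0.02289 mol
Temperature rose, so q_rxn = −|q_surr| = -1.961 kJ
ΔH = q_rxn / n = -85.67 kJ/mol

ΔH = -85.7 kJ/mol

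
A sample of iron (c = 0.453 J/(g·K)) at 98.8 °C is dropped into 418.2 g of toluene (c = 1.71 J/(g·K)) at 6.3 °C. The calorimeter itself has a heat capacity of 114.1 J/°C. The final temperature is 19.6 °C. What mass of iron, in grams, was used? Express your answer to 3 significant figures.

q_gained = (418.2 × 1.71 + 114.1) × (19.6 − 6.3) = 11030 J
q_lost = m × 0.453 × (98.8 − 19.6) = 35.8776 m
m = 11030 / 35.8776 = 307 g

m = 307 g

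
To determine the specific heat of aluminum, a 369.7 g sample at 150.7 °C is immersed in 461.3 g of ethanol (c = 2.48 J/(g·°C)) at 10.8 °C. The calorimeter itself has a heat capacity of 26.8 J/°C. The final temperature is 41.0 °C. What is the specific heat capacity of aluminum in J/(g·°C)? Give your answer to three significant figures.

c = 0.872 J/(g·°C)

q_gained = (461.3 × 2.48 + 26.8) × (41.0 − 10.8) = 35360 J
q_lost = 369.7 × c × (150.7 − 41.0) = 40556.09 c
Set equal: c = 35360 / 40556.09 = 0.872 J/(g·°C)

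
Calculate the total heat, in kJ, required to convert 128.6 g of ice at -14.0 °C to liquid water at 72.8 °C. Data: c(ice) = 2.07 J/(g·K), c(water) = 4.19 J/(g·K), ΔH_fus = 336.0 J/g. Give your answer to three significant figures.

q = 86.2 kJ

q1 (heat ice -14.0→0.0 °C): 128.6 × 2.07 × 14.0 = 3727 J
q2 (melt at 0 °C): 128.6 × 336.0 = 43210 J
q3 (heat water 0.0→72.8 °C): 128.6 × 4.19 × 72.8 = 39227 J
Total: 3727 + 43210 + 39227 = 86164 J = 86.2 kJ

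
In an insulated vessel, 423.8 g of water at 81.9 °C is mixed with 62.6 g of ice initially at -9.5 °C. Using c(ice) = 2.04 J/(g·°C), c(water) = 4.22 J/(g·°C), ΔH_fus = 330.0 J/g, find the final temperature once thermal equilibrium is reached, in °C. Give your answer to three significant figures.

T_f = 60.7 °C

Heat to bring ice to 0 °C and melt it: q₁ = 62.6×2.04×9.5 + 62.6×330.0 = 21871 J
Heat the water can supply cooling to 0 °C: 423.8×4.22×81.9 = 146473 J > q₁, so all ice melts.
Energy balance: 423.8×4.22×(81.9 − T) = 21871 + 62.6×4.22×(T − 0)
1788.436(81.9 − T) = 21871 + 264.172 T
146473 − 21871 = 2052.608 T
T = 124602 / 2052.608 = 60.70 °C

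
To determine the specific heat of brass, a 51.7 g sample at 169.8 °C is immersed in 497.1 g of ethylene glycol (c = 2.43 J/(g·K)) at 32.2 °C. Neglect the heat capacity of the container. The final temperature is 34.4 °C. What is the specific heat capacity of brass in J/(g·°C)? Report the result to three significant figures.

c = 0.380 J/(g·°C)

q_gained = (497.1 × 2.43) × (34.4 − 32.2) = 2657 J
q_lost = 51.7 × c × (169.8 − 34.4) = 7000.18 c
Set equal: c = 2657 / 7000.18 = 0.380 J/(g·°C)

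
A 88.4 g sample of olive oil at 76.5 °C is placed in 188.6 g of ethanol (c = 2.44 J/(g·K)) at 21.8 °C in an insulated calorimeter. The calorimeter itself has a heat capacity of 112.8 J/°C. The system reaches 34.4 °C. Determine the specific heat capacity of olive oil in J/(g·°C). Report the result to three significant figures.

q_gained = (188.6 × 2.44 + 112.8) × (34.4 − 21.8) = 7220 J
q_lost = 88.4 × c × (76.5 − 34.4) = 3721.64 c
Set equal: c = 7220 / 3721.64 = 1.94 J/(g·°C)

c = 1.94 J/(g·°C)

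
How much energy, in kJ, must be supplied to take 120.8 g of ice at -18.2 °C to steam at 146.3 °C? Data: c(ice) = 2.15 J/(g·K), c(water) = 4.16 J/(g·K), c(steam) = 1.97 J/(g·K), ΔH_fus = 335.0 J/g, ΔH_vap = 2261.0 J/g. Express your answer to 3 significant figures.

q1 (heat ice -18.2→0.0 °C): 120.8 × 2.15 × 18.2 = 4727 J
q2 (melt at 0 °C): 120.8 × 335.0 = 40468 J
q3 (heat water 0.0→100.0 °C): 120.8 × 4.16 × 100.0 = 50253 J
q4 (vaporize at 100 °C): 120.8 × 2261.0 = 273129 J
q5 (heat steam 100.0→146.3 °C): 120.8 × 1.97 × 46.3 = 11018 J
Total: 4727 + 40468 + 50253 + 273129 + 11018 = 379595 J = 380 kJ

q = 380 kJ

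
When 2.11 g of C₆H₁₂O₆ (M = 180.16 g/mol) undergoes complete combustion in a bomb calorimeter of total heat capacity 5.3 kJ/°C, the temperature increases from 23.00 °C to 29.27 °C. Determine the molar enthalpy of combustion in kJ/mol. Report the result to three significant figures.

ΔH = -2840 kJ/mol

ΔT = 29.27 − 23.00 = 6.27 °C
q_cal = C_cal × ΔT = 5.3 × 6.27 = 33.231 kJ
n = 2.11 / 180.16 = 0.01171 mol
q_rxn = −q_cal = -33.231 kJ
ΔH = -33.231 / 0.01171 = -2838 kJ/mol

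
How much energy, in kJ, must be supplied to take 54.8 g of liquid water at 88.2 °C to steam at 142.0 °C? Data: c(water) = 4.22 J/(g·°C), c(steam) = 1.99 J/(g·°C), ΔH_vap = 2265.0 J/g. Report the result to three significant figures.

q1 (heat water 88.2→100.0 °C): 54.8 × 4.22 × 11.8 = 2729 J
q2 (vaporize at 100 °C): 54.8 × 2265.0 = 124122 J
q3 (heat steam 100.0→142.0 °C): 54.8 × 1.99 × 42.0 = 4580 J
Total: 2729 + 124122 + 4580 = 131431 J = 131 kJ

q = 131 kJ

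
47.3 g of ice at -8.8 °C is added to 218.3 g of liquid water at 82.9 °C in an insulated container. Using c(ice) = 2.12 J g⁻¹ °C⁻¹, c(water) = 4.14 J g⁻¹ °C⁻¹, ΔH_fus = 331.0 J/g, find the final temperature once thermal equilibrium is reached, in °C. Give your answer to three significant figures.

T_f = 53.1 °C

Heat to bring ice to 0 °C and melt it: q₁ = 47.3×2.12×8.8 + 47.3×331.0 = 16539 J
Heat the water can supply cooling to 0 °C: 218.3×4.14×82.9 = 74921.9 J > q₁, so all ice melts.
Energy balance: 218.3×4.14×(82.9 − T) = 16539 + 47.3×4.14×(T − 0)
903.762(82.9 − T) = 16539 + 195.822 T
74921.9 − 16539 = 1099.584 T
T = 58382.9 / 1099.584 = 53.10 °C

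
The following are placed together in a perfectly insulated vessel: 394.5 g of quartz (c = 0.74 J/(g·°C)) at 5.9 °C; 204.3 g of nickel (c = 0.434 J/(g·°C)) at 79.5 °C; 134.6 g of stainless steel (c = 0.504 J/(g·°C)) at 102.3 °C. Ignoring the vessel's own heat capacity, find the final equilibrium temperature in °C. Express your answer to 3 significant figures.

T_f = 35.0 °C

Σ mᵢcᵢ(T − Tᵢ) = 0  ⇒  T = Σ mᵢcᵢTᵢ / Σ mᵢcᵢ
Σ mᵢcᵢ = 394.5×0.74 + 204.3×0.434 + 134.6×0.504 = 448.4346
Σ mᵢcᵢTᵢ = 291.93×5.9 + 88.6662×79.5 + 67.8384×102.3 = 15711
T = 15711 / 448.4346 = 35.04 °C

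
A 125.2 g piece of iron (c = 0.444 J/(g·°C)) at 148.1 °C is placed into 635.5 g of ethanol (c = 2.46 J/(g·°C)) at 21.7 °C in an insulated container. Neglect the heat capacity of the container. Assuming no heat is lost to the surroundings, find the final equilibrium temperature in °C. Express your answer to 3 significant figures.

Heat lost by iron = heat gained by ethanol.
(125.2)(0.444)(148.1 − T) = (635.5)(2.46)(T − 21.7)
55.5888 (148.1 − T) = 1563.33 (T − 21.7)
8232.7 − 55.5888 T = 1563.33 T − 33924
42156.7 = 1618.9188 T
T = 26.04 °C

T_f = 26.0 °C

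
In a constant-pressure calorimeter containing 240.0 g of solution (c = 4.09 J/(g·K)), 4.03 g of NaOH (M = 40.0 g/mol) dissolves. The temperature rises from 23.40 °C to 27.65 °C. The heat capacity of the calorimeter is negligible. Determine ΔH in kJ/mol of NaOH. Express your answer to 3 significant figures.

ΔH = -41.4 kJ/mol

|ΔT| = |27.65 − 23.40| = 4.25 °C
|q_surr| = (240.0 × 4.09) × 4.25 = 981.6 × 4.25 = 4172 J
n(NaOH) = 4.03 / 40.0 = 0.1008 mol
Temperature rose, so q_rxn = −|q_surr| = -4.172 kJ
ΔH = q_rxn / n = -41.39 kJ/mol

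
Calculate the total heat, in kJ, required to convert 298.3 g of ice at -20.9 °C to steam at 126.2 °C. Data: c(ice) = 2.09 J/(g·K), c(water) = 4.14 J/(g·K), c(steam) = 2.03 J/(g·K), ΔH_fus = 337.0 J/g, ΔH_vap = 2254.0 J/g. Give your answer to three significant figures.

q = 925 kJ

q1 (heat ice -20.9→0.0 °C): 298.3 × 2.09 × 20.9 = 13030 J
q2 (melt at 0 °C): 298.3 × 337.0 = 100527 J
q3 (heat water 0.0→100.0 °C): 298.3 × 4.14 × 100.0 = 123496 J
q4 (vaporize at 100 °C): 298.3 × 2254.0 = 672368 J
q5 (heat steam 100.0→126.2 °C): 298.3 × 2.03 × 26.2 = 15865 J
Total: 13030 + 100527 + 123496 + 672368 + 15865 = 925286 J = 925 kJ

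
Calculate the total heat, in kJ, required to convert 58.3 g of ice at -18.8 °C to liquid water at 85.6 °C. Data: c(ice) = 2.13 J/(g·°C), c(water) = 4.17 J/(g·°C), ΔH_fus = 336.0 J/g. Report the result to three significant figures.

q = 42.7 kJ

q1 (heat ice -18.8→0.0 °C): 58.3 × 2.13 × 18.8 = 2335 J
q2 (melt at 0 °C): 58.3 × 336.0 = 19589 J
q3 (heat water 0.0→85.6 °C): 58.3 × 4.17 × 85.6 = 20810 J
Total: 2335 + 19589 + 20810 = 42734 J = 42.7 kJ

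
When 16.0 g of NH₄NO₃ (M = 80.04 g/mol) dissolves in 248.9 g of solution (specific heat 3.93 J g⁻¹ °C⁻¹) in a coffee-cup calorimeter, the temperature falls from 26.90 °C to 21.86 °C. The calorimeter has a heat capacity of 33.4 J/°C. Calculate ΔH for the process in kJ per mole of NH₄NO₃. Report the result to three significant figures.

ΔH = 25.5 kJ/mol

|ΔT| = |21.86 − 26.90| = 5.04 °C
|q_surr| = (248.9 × 3.93 + 33.4) × 5.04 = 1011.577 × 5.04 = 5098 J
n(NH₄NO₃) = 16.0 / 80.04 = 0.1999 mol
Temperature fell, so q_rxn = +|q_surr| = 5.098 kJ
ΔH = q_rxn / n = 25.50 kJ/mol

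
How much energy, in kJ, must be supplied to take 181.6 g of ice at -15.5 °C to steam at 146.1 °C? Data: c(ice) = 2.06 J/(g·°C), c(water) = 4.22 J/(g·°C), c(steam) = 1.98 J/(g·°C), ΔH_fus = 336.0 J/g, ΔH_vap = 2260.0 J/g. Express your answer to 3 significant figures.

q1 (heat ice -15.5→0.0 °C): 181.6 × 2.06 × 15.5 = 5798 J
q2 (melt at 0 °C): 181.6 × 336.0 = 61018 J
q3 (heat water 0.0→100.0 °C): 181.6 × 4.22 × 100.0 = 76635 J
q4 (vaporize at 100 °C): 181.6 × 2260.0 = 410416 J
q5 (heat steam 100.0→146.1 °C): 181.6 × 1.98 × 46.1 = 16576 J
Total: 5798 + 61018 + 76635 + 410416 + 16576 = 570443 J = 570 kJ

q = 570 kJ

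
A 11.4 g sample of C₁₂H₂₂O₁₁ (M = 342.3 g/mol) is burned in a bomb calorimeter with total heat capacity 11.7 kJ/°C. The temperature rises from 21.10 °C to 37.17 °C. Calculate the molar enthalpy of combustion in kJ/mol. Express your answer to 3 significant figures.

ΔH = -5650 kJ/mol

ΔT = 37.17 − 21.10 = 16.07 °C
q_cal = C_cal × ΔT = 11.7 × 16.07 = 188.019 kJ
n = 11.4 / 342.3 = 0.03330 mol
q_rxn = −q_cal = -188.019 kJ
ΔH = -188.019 / 0.03330 = -5646 kJ/mol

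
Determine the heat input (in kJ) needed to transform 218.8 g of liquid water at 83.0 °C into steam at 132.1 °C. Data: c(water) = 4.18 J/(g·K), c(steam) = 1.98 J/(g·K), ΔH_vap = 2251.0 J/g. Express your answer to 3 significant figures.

q1 (heat water 83.0→100.0 °C): 218.8 × 4.18 × 17.0 = 15548 J
q2 (vaporize at 100 °C): 218.8 × 2251.0 = 492519 J
q3 (heat steam 100.0→132.1 °C): 218.8 × 1.98 × 32.1 = 13906 J
Total: 15548 + 492519 + 13906 = 521973 J = 522 kJ

q = 522 kJ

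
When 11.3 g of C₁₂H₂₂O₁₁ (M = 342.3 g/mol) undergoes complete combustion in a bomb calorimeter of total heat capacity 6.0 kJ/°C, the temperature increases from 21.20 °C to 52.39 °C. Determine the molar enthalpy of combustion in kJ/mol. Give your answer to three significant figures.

ΔT = 52.39 − 21.20 = 31.19 °C
q_cal = C_cal × ΔT = 6.0 × 31.19 = 187.14 kJ
n = 11.3 / 342.3 = 0.03301 mol
q_rxn = −q_cal = -187.14 kJ
ΔH = -187.14 / 0.03301 = -5669 kJ/mol

ΔH = -5670 kJ/mol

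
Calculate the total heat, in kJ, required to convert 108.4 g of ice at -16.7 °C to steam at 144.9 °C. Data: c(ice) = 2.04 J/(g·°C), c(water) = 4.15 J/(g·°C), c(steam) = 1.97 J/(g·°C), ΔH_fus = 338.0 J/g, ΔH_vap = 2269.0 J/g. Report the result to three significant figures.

q1 (heat ice -16.7→0.0 °C): 108.4 × 2.04 × 16.7 = 3693 J
q2 (melt at 0 °C): 108.4 × 338.0 = 36639 J
q3 (heat water 0.0→100.0 °C): 108.4 × 4.15 × 100.0 = 44986 J
q4 (vaporize at 100 °C): 108.4 × 2269.0 = 245960 J
q5 (heat steam 100.0→144.9 °C): 108.4 × 1.97 × 44.9 = 9588 J
Total: 3693 + 36639 + 44986 + 245960 + 9588 = 340866 J = 341 kJ

q = 341 kJ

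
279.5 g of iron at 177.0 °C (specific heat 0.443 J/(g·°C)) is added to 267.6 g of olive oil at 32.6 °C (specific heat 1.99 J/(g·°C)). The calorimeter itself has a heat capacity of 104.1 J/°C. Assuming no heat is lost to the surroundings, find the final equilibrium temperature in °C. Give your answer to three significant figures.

T_f = 56.1 °C

Heat lost by iron = heat gained by olive oil + calorimeter.
(279.5)(0.443)(177.0 − T) = [(267.6)(1.99) + 104.1](T − 32.6)
123.8185 (177.0 − T) = 636.624 (T − 32.6)
21916 − 123.8185 T = 636.624 T − 20754
42670 = 760.4425 T
T = 56.11 °C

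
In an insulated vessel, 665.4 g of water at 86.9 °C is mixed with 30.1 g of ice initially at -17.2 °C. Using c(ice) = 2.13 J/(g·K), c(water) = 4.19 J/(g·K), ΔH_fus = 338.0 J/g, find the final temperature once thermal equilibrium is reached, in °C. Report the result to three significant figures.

T_f = 79.3 °C

Heat to bring ice to 0 °C and melt it: q₁ = 30.1×2.13×17.2 + 30.1×338.0 = 11277 J
Heat the water can supply cooling to 0 °C: 665.4×4.19×86.9 = 242279 J > q₁, so all ice melts.
Energy balance: 665.4×4.19×(86.9 − T) = 11277 + 30.1×4.19×(T − 0)
2788.026(86.9 − T) = 11277 + 126.119 T
242279 − 11277 = 2914.145 T
T = 231002 / 2914.145 = 79.27 °C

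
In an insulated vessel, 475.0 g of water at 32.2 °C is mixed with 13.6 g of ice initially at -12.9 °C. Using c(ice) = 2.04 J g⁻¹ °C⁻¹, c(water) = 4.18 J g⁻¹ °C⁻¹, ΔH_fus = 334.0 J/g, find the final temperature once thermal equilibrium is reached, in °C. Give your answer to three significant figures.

T_f = 28.9 °C

Heat to bring ice to 0 °C and melt it: q₁ = 13.6×2.04×12.9 + 13.6×334.0 = 4900.3 J
Heat the water can supply cooling to 0 °C: 475.0×4.18×32.2 = 63933.1 J > q₁, so all ice melts.
Energy balance: 475.0×4.18×(32.2 − T) = 4900.3 + 13.6×4.18×(T − 0)
1985.5(32.2 − T) = 4900.3 + 56.848 T
63933.1 − 4900.3 = 2042.348 T
T = 59032.8 / 2042.348 = 28.90 °C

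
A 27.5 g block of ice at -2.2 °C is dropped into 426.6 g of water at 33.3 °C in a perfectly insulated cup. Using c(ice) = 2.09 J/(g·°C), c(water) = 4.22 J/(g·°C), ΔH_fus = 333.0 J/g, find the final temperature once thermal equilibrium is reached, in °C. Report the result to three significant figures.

Heat to bring ice to 0 °C and melt it: q₁ = 27.5×2.09×2.2 + 27.5×333.0 = 9283.9 J
Heat the water can supply cooling to 0 °C: 426.6×4.22×33.3 = 59948.4 J > q₁, so all ice melts.
Energy balance: 426.6×4.22×(33.3 − T) = 9283.9 + 27.5×4.22×(T − 0)
1800.252(33.3 − T) = 9283.9 + 116.05 T
59948.4 − 9283.9 = 1916.302 T
T = 50664.5 / 1916.302 = 26.44 °C

T_f = 26.4 °C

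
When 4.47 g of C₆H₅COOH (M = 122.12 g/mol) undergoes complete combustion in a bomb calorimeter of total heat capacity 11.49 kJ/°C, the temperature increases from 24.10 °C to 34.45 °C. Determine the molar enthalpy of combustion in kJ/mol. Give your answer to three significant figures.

ΔH = -3250 kJ/mol

ΔT = 34.45 − 24.10 = 10.35 °C
q_cal = C_cal × ΔT = 11.49 × 10.35 = 118.9215 kJ
n = 4.47 / 122.12 = 0.03660 mol
q_rxn = −q_cal = -118.9215 kJ
ΔH = -118.9215 / 0.03660 = -3249 kJ/mol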